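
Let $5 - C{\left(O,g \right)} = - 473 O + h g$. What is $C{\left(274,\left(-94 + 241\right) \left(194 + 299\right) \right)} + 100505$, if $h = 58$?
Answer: $-3973206$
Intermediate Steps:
$C{\left(O,g \right)} = 5 - 58 g + 473 O$ ($C{\left(O,g \right)} = 5 - \left(- 473 O + 58 g\right) = 5 + \left(- 58 g + 473 O\right) = 5 - 58 g + 473 O$)
$C{\left(274,\left(-94 + 241\right) \left(194 + 299\right) \right)} + 100505 = \left(5 - 58 \left(-94 + 241\right) \left(194 + 299\right) + 473 \cdot 274\right) + 100505 = \left(5 - 58 \cdot 147 \cdot 493 + 129602\right) + 100505 = \left(5 - 4203318 + 129602\right) + 100505 = -4073711 + 100505 = -3973206$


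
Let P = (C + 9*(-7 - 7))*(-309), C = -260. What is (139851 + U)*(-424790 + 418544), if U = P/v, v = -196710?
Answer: -28637879744376/32785 ≈ -8.7351e+8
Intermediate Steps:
P = 119274 (P = (-260 + 9*(-7 - 7))*(-309) = (-260 + 9*(-14))*(-309) = (-260 - 126)*(-309) = -386*(-309) = 119274)
U = -19879/32785 (U = 119274/(-196710) = 119274*(-1/196710) = -19879/32785 ≈ -0.60634)
(139851 + U)*(-424790 + 418544) = (139851 - 19879/32785)*(-424790 + 418544) = (4584995156/32785)*(-6246) = -28637879744376/32785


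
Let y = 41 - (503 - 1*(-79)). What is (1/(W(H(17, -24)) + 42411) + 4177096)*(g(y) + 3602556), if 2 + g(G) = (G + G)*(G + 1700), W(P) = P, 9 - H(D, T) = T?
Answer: 104093663714353625/10611 ≈ 9.8100e+12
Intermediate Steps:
H(D, T) = 9 - T
y = -541 (y = 41 - (503 + 79) = 41 - 1*582 = 41 - 582 = -541)
g(G) = -2 + 2*G*(1700 + G) (g(G) = -2 + (G + G)*(G + 1700) = -2 + (2*G)*(1700 + G) = -2 + 2*G*(1700 + G))
(1/(W(H(17, -24)) + 42411) + 4177096)*(g(y) + 3602556) = (1/((9 - 1*(-24)) + 42411) + 4177096)*((-2 + 2*(-541)**2 + 3400*(-541)) + 3602556) = (1/((9 + 24) + 42411) + 4177096)*((-2 + 2*292681 - 1839400) + 3602556) = (1/(33 + 42411) + 4177096)*((-2 + 585362 - 1839400) + 3602556) = (1/42444 + 4177096)*(-1254040 + 3602556) = (1/42444 + 4177096)*2348516 = (177292662625/42444)*2348516 = 104093663714353625/10611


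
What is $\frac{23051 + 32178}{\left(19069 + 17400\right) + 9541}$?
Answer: $\frac{55229}{46010} \approx 1.2004$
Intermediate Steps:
$\frac{23051 + 32178}{\left(19069 + 17400\right) + 9541} = \frac{55229}{36469 + 9541} = \frac{55229}{46010}$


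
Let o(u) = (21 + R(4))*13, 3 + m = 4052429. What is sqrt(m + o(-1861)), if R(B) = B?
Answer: sqrt(4052751) ≈ 2013.1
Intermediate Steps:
m = 4052426 (m = -3 + 4052429 = 4052426)
o(u) = 325 (o(u) = (21 + 4)*13 = 25*13 = 325)
sqrt(m + o(-1861)) = sqrt(4052426 + 325) = sqrt(4052751)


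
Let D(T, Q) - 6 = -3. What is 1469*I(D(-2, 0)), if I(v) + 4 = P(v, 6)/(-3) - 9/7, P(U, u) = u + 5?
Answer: -276172/21 ≈ -13151.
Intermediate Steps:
D(T, Q) = 3 (D(T, Q) = 6 - 3 = 3)
P(U, u) = 5 + u
I(v) = -188/21 (I(v) = -4 + ((5 + 6)/(-3) - 9/7) = -4 + (11*(-1/3) - 9*1/7) = -4 + (-11/3 - 9/7) = -4 - 104/21 = -188/21)
1469*I(D(-2, 0)) = 1469*(-188/21) = -276172/21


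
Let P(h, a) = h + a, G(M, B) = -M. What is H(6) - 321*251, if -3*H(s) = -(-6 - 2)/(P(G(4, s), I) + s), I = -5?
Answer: -725131/9 ≈ -80570.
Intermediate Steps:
P(h, a) = a + h
H(s) = -8/(3*(-9 + s)) (H(s) = -(-1)*(-6 - 2)/((-5 - 1*4) + s)/3 = -(-1)*(-8/((-5 - 4) + s))/3 = -(-1)*(-8/(-9 + s))/3 = -8/(3*(-9 + s)))
H(6) - 321*251 = -8/(-27 + 3*6) - 321*251 = -8/(-27 + 18) - 80571 = -8/(-9) - 80571 = -8*(-⅑) - 80571 = 8/9 - 80571 = -725131/9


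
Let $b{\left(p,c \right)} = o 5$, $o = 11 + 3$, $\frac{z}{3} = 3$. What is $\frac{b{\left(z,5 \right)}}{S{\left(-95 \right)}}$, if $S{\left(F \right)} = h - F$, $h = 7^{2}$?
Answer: $\frac{35}{72} \approx 0.48611$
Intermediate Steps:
$z = 9$ ($z = 3 \cdot 3 = 9$)
$o = 14$
$h = 49$
$b{\left(p,c \right)} = 70$ ($b{\left(p,c \right)} = 14 \cdot 5 = 70$)
$S{\left(F \right)} = 49 - F$
$\frac{b{\left(z,5 \right)}}{S{\left(-95 \right)}} = \frac{70}{49 - -95} = \frac{70}{49 + 95} = \frac{70}{144} = 70 \cdot \frac{1}{144} = \frac{35}{72}$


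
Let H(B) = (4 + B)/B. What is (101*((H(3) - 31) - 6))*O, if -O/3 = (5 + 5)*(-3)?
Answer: -315120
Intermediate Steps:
O = 90 (O = -3*(5 + 5)*(-3) = -30*(-3) = -3*(-30) = 90)
(101*((H(3) - 31) - 6))*O = (101*(((4 + 3)/3 - 31) - 6))*90 = (101*(((⅓)*7 - 31) - 6))*90 = (101*((7/3 - 31) - 6))*90 = (101*(-86/3 - 6))*90 = (101*(-104/3))*90 = -10504/3*90 = -315120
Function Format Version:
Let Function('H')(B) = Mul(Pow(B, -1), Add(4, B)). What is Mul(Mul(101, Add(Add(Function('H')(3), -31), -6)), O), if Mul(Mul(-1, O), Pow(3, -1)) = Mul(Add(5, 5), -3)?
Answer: -315120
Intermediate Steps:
O = 90 (O = Mul(-3, Mul(Add(5, 5), -3)) = Mul(-3, Mul(10, -3)) = Mul(-3, -30) = 90)
Mul(Mul(101, Add(Add(Function('H')(3), -31), -6)), O) = Mul(Mul(101, Add(Add(Mul(Pow(3, -1), Add(4, 3)), -31), -6)), 90) = Mul(Mul(101, Add(Add(Mul(Rational(1, 3), 7), -31), -6)), 90) = Mul(Mul(101, Add(Add(Rational(7, 3), -31), -6)), 90) = Mul(Mul(101, Add(Rational(-86, 3), -6)), 90) = Mul(Mul(101, Rational(-104, 3)), 90) = Mul(Rational(-10504, 3), 90) = -315120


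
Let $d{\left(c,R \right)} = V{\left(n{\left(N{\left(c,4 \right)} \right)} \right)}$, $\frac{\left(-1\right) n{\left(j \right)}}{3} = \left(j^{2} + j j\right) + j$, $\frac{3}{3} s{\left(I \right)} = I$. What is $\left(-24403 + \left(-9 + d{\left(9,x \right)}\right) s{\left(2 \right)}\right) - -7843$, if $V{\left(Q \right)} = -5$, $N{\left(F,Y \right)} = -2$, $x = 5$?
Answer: $-16588$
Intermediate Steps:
$s{\left(I \right)} = I$
$n{\left(j \right)} = - 6 j^{2} - 3 j$ ($n{\left(j \right)} = - 3 \left(\left(j^{2} + j j\right) + j\right) = - 3 \left(\left(j^{2} + j^{2}\right) + j\right) = - 3 \left(2 j^{2} + j\right) = - 3 \left(j + 2 j^{2}\right) = - 6 j^{2} - 3 j$)
$d{\left(c,R \right)} = -5$
$\left(-24403 + \left(-9 + d{\left(9,x \right)}\right) s{\left(2 \right)}\right) - -7843 = \left(-24403 + \left(-9 - 5\right) 2\right) - -7843 = \left(-24403 - 28\right) + 7843 = -24431 + 7843 = -16588$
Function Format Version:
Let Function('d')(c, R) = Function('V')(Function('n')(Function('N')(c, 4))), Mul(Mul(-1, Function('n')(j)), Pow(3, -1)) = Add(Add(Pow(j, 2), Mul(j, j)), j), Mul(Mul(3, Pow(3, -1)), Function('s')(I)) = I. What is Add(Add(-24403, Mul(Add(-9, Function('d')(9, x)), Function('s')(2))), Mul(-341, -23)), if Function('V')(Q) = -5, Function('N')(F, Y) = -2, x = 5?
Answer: -16588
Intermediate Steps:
Function('s')(I) = I
Function('n')(j) = Add(Mul(-6, Pow(j, 2)), Mul(-3, j)) (Function('n')(j) = Mul(-3, Add(Add(Pow(j, 2), Mul(j, j)), j)) = Mul(-3, Add(Add(Pow(j, 2), Pow(j, 2)), j)) = Mul(-3, Add(Mul(2, Pow(j, 2)), j)) = Mul(-3, Add(j, Mul(2, Pow(j, 2)))) = Add(Mul(-6, Pow(j, 2)), Mul(-3, j)))
Function('d')(c, R) = -5
Add(Add(-24403, Mul(Add(-9, Function('d')(9, x)), Function('s')(2))), Mul(-341, -23)) = Add(Add(-24403, Mul(Add(-9, -5), 2)), Mul(-341, -23)) = Add(Add(-24403, Mul(-14, 2)), 7843) = Add(Add(-24403, -28), 7843) = Add(-24431, 7843) = -16588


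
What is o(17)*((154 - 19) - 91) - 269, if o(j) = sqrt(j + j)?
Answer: -269 + 44*sqrt(34) ≈ -12.438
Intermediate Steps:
o(j) = sqrt(2)*sqrt(j) (o(j) = sqrt(2*j) = sqrt(2)*sqrt(j))
o(17)*((154 - 19) - 91) - 269 = (sqrt(2)*sqrt(17))*((154 - 19) - 91) - 269 = sqrt(34)*(135 - 91) - 269 = sqrt(34)*44 - 269 = 44*sqrt(34) - 269 = -269 + 44*sqrt(34)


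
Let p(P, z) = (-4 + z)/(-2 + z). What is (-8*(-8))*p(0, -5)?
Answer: 576/7 ≈ 82.286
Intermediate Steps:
p(P, z) = (-4 + z)/(-2 + z)
(-8*(-8))*p(0, -5) = (-8*(-8))*((-4 - 5)/(-2 - 5)) = 64*(-9/(-7)) = 64*(-⅐*(-9)) = 64*(9/7) = 576/7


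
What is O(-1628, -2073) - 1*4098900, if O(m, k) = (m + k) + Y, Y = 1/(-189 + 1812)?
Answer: -6658521422/1623 ≈ -4.1026e+6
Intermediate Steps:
Y = 1/1623 ≈ 0.00061614
O(m, k) = 1/1623 + k + m (O(m, k) = (m + k) + 1/1623 = (k + m) + 1/1623 = 1/1623 + k + m)
O(-1628, -2073) - 1*4098900 = (1/1623 - 2073 - 1628) - 1*4098900 = -6006722/1623 - 4098900 = -6658521422/1623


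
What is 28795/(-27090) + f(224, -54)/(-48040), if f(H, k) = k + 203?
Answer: -138734821/130140360 ≈ -1.0660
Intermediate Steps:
f(H, k) = 203 + k
28795/(-27090) + f(224, -54)/(-48040) = 28795/(-27090) + (203 - 54)/(-48040) = 28795*(-1/27090) + 149*(-1/48040) = -5759/5418 - 149/48040 = -138734821/130140360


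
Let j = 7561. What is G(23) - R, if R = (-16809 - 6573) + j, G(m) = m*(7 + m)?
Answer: 16511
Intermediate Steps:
R = -15821 (R = (-16809 - 6573) + 7561 = -23382 + 7561 = -15821)
G(23) - R = 23*(7 + 23) - 1*(-15821) = 23*30 + 15821 = 690 + 15821 = 16511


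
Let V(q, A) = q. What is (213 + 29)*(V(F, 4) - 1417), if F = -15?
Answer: -346544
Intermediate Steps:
(213 + 29)*(V(F, 4) - 1417) = (213 + 29)*(-15 - 1417) = 242*(-1432) = -346544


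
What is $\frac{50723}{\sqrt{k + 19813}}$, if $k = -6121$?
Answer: $\frac{50723 \sqrt{3423}}{6846} \approx 433.48$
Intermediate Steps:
$\frac{50723}{\sqrt{k + 19813}} = \frac{50723}{\sqrt{-6121 + 19813}} = \frac{50723}{\sqrt{13692}} = \frac{50723}{2 \sqrt{3423}} = 50723 \frac{\sqrt{3423}}{6846} = \frac{50723 \sqrt{3423}}{6846}$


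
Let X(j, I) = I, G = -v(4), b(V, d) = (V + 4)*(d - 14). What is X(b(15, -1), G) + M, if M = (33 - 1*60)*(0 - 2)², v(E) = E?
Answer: -112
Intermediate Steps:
b(V, d) = (-14 + d)*(4 + V) (b(V, d) = (4 + V)*(-14 + d) = (-14 + d)*(4 + V))
G = -4 (G = -1*4 = -4)
M = -108 (M = (33 - 60)*(-2)² = -27*4 = -108)
X(b(15, -1), G) + M = -4 - 108 = -112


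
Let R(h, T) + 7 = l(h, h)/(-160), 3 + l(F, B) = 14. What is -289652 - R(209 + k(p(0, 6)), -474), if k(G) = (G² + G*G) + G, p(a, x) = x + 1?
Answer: -46343189/160 ≈ -2.8965e+5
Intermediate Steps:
l(F, B) = 11 (l(F, B) = -3 + 14 = 11)
p(a, x) = 1 + x
k(G) = G + 2*G² (k(G) = (G² + G²) + G = 2*G² + G = G + 2*G²)
R(h, T) = -1131/160 (R(h, T) = -7 + 11/(-160) = -7 + 11*(-1/160) = -7 - 11/160 = -1131/160)
-289652 - R(209 + k(p(0, 6)), -474) = -289652 - 1*(-1131/160) = -289652 + 1131/160 = -46343189/160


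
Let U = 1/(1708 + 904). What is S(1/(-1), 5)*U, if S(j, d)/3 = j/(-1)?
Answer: 3/2612 ≈ 0.0011485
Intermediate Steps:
U = 1/2612 ≈ 0.00038285
S(j, d) = -3*j (S(j, d) = 3*(j/(-1)) = 3*(j*(-1)) = 3*(-j) = -3*j)
S(1/(-1), 5)*U = -3/(-1)*(1/2612) = -3*(-1)*(1/2612) = 3*(1/2612) = 3/2612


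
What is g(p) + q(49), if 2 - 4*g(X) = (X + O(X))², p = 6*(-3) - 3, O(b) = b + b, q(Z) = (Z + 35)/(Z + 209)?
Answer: -170525/172 ≈ -991.42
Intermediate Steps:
q(Z) = (35 + Z)/(209 + Z)
O(b) = 2*b
p = -21 (p = -18 - 3 = -21)
g(X) = ½ - 9*X²/4 (g(X) = ½ - (X + 2*X)²/4 = ½ - 9*X²/4)
g(p) + q(49) = (½ - 9/4*(-21)²) + (35 + 49)/(209 + 49) = (½ - 9/4*441) + 84/258 = (½ - 3969/4) + (1/258)*84 = -3967/4 + 14/43 = -170525/172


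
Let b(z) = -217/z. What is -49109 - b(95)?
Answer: -4665138/95 ≈ -49107.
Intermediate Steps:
-49109 - b(95) = -49109 - (-217)/95 = -49109 - 1*(-217/95) = -49109 + 217/95 = -4665138/95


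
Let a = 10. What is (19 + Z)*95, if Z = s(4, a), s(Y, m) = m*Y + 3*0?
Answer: 5605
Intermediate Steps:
s(Y, m) = Y*m (s(Y, m) = Y*m + 0 = Y*m)
Z = 40 (Z = 4*10 = 40)
(19 + Z)*95 = (19 + 40)*95 = 59*95 = 5605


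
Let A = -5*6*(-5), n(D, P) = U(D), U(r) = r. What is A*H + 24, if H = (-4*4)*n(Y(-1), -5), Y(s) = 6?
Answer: -14376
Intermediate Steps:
n(D, P) = D
A = 150 (A = -30*(-5) = 150)
H = -96 (H = -4*4*6 = -16*6 = -96)
A*H + 24 = 150*(-96) + 24 = -14400 + 24 = -14376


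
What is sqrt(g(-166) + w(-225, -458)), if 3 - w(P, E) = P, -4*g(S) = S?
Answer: 7*sqrt(22)/2 ≈ 16.416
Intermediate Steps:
g(S) = -S/4
w(P, E) = 3 - P
sqrt(g(-166) + w(-225, -458)) = sqrt(-1/4*(-166) + (3 - 1*(-225))) = sqrt(83/2 + (3 + 225)) = sqrt(83/2 + 228) = sqrt(539/2) = 7*sqrt(22)/2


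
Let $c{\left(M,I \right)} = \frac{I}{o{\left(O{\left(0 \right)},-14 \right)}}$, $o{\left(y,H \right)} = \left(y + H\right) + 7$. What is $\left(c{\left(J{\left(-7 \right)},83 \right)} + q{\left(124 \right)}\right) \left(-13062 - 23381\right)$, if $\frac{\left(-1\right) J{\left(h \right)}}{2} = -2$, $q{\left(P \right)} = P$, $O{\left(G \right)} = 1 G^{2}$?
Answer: $- \frac{28607755}{7} \approx -4.0868 \cdot 10^{6}$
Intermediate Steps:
$O{\left(G \right)} = G^{2}$
$J{\left(h \right)} = 4$ ($J{\left(h \right)} = \left(-2\right) \left(-2\right) = 4$)
$o{\left(y,H \right)} = 7 + H + y$ ($o{\left(y,H \right)} = \left(H + y\right) + 7 = 7 + H + y$)
$c{\left(M,I \right)} = - \frac{I}{7}$ ($c{\left(M,I \right)} = \frac{I}{7 - 14 + 0^{2}} = \frac{I}{7 - 14 + 0} = \frac{I}{-7} = I \left(- \frac{1}{7}\right) = - \frac{I}{7}$)
$\left(c{\left(J{\left(-7 \right)},83 \right)} + q{\left(124 \right)}\right) \left(-13062 - 23381\right) = \left(\left(- \frac{1}{7}\right) 83 + 124\right) \left(-13062 - 23381\right) = \left(- \frac{83}{7} + 124\right) \left(-36443\right) = \frac{785}{7} \left(-36443\right) = - \frac{28607755}{7}$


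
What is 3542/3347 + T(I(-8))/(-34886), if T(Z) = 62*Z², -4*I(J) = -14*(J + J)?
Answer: -263598846/58381721 ≈ -4.5151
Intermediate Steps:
I(J) = 7*J (I(J) = -(-7)*(J + J)/2 = -(-7)*2*J/2 = -(-7)*J = 7*J)
3542/3347 + T(I(-8))/(-34886) = 3542/3347 + (62*(7*(-8))²)/(-34886) = 3542*(1/3347) + (62*(-56)²)*(-1/34886) = 3542/3347 + (62*3136)*(-1/34886) = 3542/3347 + 194432*(-1/34886) = 3542/3347 - 97216/17443 = -263598846/58381721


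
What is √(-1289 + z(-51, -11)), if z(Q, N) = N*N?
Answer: 4*I*√73 ≈ 34.176*I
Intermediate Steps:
z(Q, N) = N²
√(-1289 + z(-51, -11)) = √(-1289 + (-11)²) = √(-1289 + 121) = √(-1168) = 4*I*√73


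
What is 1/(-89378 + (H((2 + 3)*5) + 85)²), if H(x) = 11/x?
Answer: -625/51298754 ≈ -1.2184e-5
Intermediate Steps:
1/(-89378 + (H((2 + 3)*5) + 85)²) = 1/(-89378 + (11/(((2 + 3)*5)) + 85)²) = 1/(-89378 + (11/((5*5)) + 85)²) = 1/(-89378 + (11/25 + 85)²) = 1/(-89378 + (2136/25)²) = 1/(-89378 + 4562496/625) = 1/(-51298754/625) = -625/51298754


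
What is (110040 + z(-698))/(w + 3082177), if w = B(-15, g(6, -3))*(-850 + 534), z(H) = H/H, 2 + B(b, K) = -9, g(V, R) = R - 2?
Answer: 6473/181509 ≈ 0.035662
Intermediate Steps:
g(V, R) = -2 + R
B(b, K) = -11 (B(b, K) = -2 - 9 = -11)
z(H) = 1
w = 3476 (w = -11*(-850 + 534) = -11*(-316) = 3476)
(110040 + z(-698))/(w + 3082177) = (110040 + 1)/(3476 + 3082177) = 110041/3085653 = 110041*(1/3085653) = 6473/181509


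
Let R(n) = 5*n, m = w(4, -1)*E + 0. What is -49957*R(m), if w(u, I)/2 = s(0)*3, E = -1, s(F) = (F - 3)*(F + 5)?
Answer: -22480650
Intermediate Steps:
s(F) = (-3 + F)*(5 + F)
w(u, I) = -90 (w(u, I) = 2*((-15 + 0**2 + 2*0)*3) = 2*((-15 + 0 + 0)*3) = 2*(-15*3) = 2*(-45) = -90)
m = 90 (m = -90*(-1) + 0 = 90 + 0 = 90)
-49957*R(m) = -249785*90 = -49957*450 = -22480650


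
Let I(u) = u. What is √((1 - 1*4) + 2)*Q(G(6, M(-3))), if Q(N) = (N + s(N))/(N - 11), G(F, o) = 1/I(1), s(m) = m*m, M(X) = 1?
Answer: -I/5 ≈ -0.2*I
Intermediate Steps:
s(m) = m²
G(F, o) = 1 (G(F, o) = 1/1 = 1)
Q(N) = (N + N²)/(-11 + N) (Q(N) = (N + N²)/(N - 11) = (N + N²)/(-11 + N))
√((1 - 1*4) + 2)*Q(G(6, M(-3))) = √((1 - 1*4) + 2)*(1*(1 + 1)/(-11 + 1)) = √((1 - 4) + 2)*(1*2/(-10)) = √(-3 + 2)*(1*(-⅒)*2) = √(-1)*(-⅕) = I*(-⅕) = -I/5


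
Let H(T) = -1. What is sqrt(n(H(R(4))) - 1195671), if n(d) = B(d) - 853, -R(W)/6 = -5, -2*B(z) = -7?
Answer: I*sqrt(4786082)/2 ≈ 1093.9*I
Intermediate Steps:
B(z) = 7/2 (B(z) = -1/2*(-7) = 7/2)
R(W) = 30 (R(W) = -6*(-5) = 30)
n(d) = -1699/2 (n(d) = 7/2 - 853 = -1699/2)
sqrt(n(H(R(4))) - 1195671) = sqrt(-1699/2 - 1195671) = sqrt(-2393041/2) = I*sqrt(4786082)/2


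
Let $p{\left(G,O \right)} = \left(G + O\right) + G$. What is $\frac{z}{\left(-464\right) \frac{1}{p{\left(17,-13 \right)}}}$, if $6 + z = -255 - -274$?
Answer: $- \frac{273}{464} \approx -0.58836$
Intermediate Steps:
$p{\left(G,O \right)} = O + 2 G$
$z = 13$ ($z = -6 - -19 = -6 + \left(-255 + 274\right) = -6 + 19 = 13$)
$\frac{z}{\left(-464\right) \frac{1}{p{\left(17,-13 \right)}}} = \frac{13}{\left(-464\right) \frac{1}{-13 + 2 \cdot 17}} = \frac{13}{\left(-464\right) \frac{1}{-13 + 34}} = \frac{13}{\left(-464\right) \frac{1}{21}} = \frac{13}{- \frac{464}{21}} = 13 \left(- \frac{21}{464}\right) = - \frac{273}{464}$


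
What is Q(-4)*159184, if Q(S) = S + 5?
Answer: 159184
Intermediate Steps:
Q(S) = 5 + S
Q(-4)*159184 = (5 - 4)*159184 = 1*159184 = 159184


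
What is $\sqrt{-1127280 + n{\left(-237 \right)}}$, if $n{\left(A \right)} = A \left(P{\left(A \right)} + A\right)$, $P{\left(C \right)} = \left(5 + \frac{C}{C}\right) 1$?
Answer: $i \sqrt{1072533} \approx 1035.6 i$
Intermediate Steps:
$P{\left(C \right)} = 6$ ($P{\left(C \right)} = \left(5 + 1\right) 1 = 6 \cdot 1 = 6$)
$n{\left(A \right)} = A \left(6 + A\right)$
$\sqrt{-1127280 + n{\left(-237 \right)}} = \sqrt{-1127280 - 237 \left(6 - 237\right)} = \sqrt{-1127280 - -54747} = \sqrt{-1127280 + 54747} = \sqrt{-1072533} = i \sqrt{1072533}$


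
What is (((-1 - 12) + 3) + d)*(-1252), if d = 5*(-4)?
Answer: 37560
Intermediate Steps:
d = -20
(((-1 - 12) + 3) + d)*(-1252) = (((-1 - 12) + 3) - 20)*(-1252) = ((-13 + 3) - 20)*(-1252) = (-10 - 20)*(-1252) = -30*(-1252) = 37560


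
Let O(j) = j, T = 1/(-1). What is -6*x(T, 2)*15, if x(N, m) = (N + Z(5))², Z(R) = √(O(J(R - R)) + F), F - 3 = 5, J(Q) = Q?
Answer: -810 + 360*√2 ≈ -300.88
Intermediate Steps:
T = -1
F = 8 (F = 3 + 5 = 8)
Z(R) = 2*√2 (Z(R) = √((R - R) + 8) = √(0 + 8) = √8 = 2*√2)
x(N, m) = (N + 2*√2)²
-6*x(T, 2)*15 = -6*(-1 + 2*√2)²*15 = -90*(-1 + 2*√2)²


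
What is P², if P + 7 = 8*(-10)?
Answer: 7569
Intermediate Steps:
P = -87 (P = -7 + 8*(-10) = -7 - 80 = -87)
P² = (-87)² = 7569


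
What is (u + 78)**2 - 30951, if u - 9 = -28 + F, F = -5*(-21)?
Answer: -4055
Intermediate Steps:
F = 105
u = 86 (u = 9 + (-28 + 105) = 9 + 77 = 86)
(u + 78)**2 - 30951 = (86 + 78)**2 - 30951 = 164**2 - 30951 = 26896 - 30951 = -4055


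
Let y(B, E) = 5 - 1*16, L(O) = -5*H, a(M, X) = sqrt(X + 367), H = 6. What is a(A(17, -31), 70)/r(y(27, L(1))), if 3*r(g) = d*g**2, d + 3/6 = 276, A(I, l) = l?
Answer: 6*sqrt(437)/66671 ≈ 0.0018813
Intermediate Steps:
a(M, X) = sqrt(367 + X)
L(O) = -30 (L(O) = -5*6 = -30)
d = 551/2 (d = -1/2 + 276 = 551/2 ≈ 275.50)
y(B, E) = -11 (y(B, E) = 5 - 16 = -11)
r(g) = 551*g**2/6 (r(g) = (551*g**2/2)/3 = 551*g**2/6)
a(A(17, -31), 70)/r(y(27, L(1))) = sqrt(367 + 70)/(((551/6)*(-11)**2)) = sqrt(437)/(((551/6)*121)) = sqrt(437)/(66671/6) = sqrt(437)*(6/66671) = 6*sqrt(437)/66671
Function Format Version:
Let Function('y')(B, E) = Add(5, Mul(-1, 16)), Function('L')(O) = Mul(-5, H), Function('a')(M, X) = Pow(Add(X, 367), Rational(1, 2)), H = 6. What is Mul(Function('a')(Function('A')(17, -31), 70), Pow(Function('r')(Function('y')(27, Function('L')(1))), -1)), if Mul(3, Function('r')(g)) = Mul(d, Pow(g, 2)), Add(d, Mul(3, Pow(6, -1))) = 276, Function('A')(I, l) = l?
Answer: Mul(Rational(6, 66671), Pow(437, Rational(1, 2))) ≈ 0.0018813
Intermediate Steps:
Function('a')(M, X) = Pow(Add(367, X), Rational(1, 2))
Function('L')(O) = -30 (Function('L')(O) = Mul(-5, 6) = -30)
d = Rational(551, 2) (d = Add(Rational(-1, 2), 276) = Rational(551, 2) ≈ 275.50)
Function('y')(B, E) = -11 (Function('y')(B, E) = Add(5, -16) = -11)
Function('r')(g) = Mul(Rational(551, 6), Pow(g, 2)) (Function('r')(g) = Mul(Rational(1, 3), Mul(Rational(551, 2), Pow(g, 2))) = Mul(Rational(551, 6), Pow(g, 2)))
Mul(Function('a')(Function('A')(17, -31), 70), Pow(Function('r')(Function('y')(27, Function('L')(1))), -1)) = Mul(Pow(Add(367, 70), Rational(1, 2)), Pow(Mul(Rational(551, 6), Pow(-11, 2)), -1)) = Mul(Pow(437, Rational(1, 2)), Pow(Mul(Rational(551, 6), 121), -1)) = Mul(Pow(437, Rational(1, 2)), Pow(Rational(66671, 6), -1)) = Mul(Pow(437, Rational(1, 2)), Rational(6, 66671)) = Mul(Rational(6, 66671), Pow(437, Rational(1, 2)))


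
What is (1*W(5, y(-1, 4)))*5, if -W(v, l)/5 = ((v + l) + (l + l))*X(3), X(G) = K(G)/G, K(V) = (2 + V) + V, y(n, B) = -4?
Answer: 1400/3 ≈ 466.67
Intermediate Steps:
K(V) = 2 + 2*V
X(G) = (2 + 2*G)/G
W(v, l) = -40*l - 40*v/3 (W(v, l) = -5*((v + l) + (l + l))*(2 + 2/3) = -5*((l + v) + 2*l)*(2 + 2*(⅓)) = -5*(v + 3*l)*(2 + ⅔) = -5*(v + 3*l)*8/3 = -5*(8*l + 8*v/3) = -40*l - 40*v/3)
(1*W(5, y(-1, 4)))*5 = (1*(-40*(-4) - 40/3*5))*5 = (1*(160 - 200/3))*5 = (1*(280/3))*5 = (280/3)*5 = 1400/3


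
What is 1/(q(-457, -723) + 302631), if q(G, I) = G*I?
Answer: 1/633042 ≈ 1.5797e-6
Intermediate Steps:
1/(q(-457, -723) + 302631) = 1/(-457*(-723) + 302631) = 1/(330411 + 302631) = 1/633042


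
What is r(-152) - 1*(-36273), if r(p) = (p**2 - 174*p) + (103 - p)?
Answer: 86080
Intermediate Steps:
r(p) = 103 + p**2 - 175*p
r(-152) - 1*(-36273) = (103 + (-152)**2 - 175*(-152)) - 1*(-36273) = (103 + 23104 + 26600) + 36273 = 49807 + 36273 = 86080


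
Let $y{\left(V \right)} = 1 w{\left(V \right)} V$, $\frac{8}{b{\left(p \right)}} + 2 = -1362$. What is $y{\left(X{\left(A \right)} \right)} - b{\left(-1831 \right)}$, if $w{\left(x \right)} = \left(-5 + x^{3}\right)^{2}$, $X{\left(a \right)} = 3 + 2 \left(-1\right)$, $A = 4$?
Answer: $\frac{5458}{341} \approx 16.006$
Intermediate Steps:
$b{\left(p \right)} = - \frac{2}{341}$ ($b{\left(p \right)} = \frac{8}{-2 - 1362} = \frac{8}{-1364} = 8 \left(- \frac{1}{1364}\right) = - \frac{2}{341}$)
$X{\left(a \right)} = 1$ ($X{\left(a \right)} = 3 - 2 = 1$)
$y{\left(V \right)} = V \left(-5 + V^{3}\right)^{2}$ ($y{\left(V \right)} = 1 \left(-5 + V^{3}\right)^{2} V = \left(-5 + V^{3}\right)^{2} V = V \left(-5 + V^{3}\right)^{2}$)
$y{\left(X{\left(A \right)} \right)} - b{\left(-1831 \right)} = 1 \left(-5 + 1^{3}\right)^{2} - - \frac{2}{341} = 1 \left(-5 + 1\right)^{2} + \frac{2}{341} = 1 \left(-4\right)^{2} + \frac{2}{341} = 1 \cdot 16 + \frac{2}{341} = 16 + \frac{2}{341} = \frac{5458}{341}$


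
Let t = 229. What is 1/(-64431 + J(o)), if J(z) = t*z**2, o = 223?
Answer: 1/11323510 ≈ 8.8312e-8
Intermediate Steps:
J(z) = 229*z**2
1/(-64431 + J(o)) = 1/(-64431 + 229*223**2) = 1/(-64431 + 229*49729) = 1/(-64431 + 11387941) = 1/11323510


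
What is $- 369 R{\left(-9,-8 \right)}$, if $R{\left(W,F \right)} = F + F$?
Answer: $5904$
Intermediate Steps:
$R{\left(W,F \right)} = 2 F$
$- 369 R{\left(-9,-8 \right)} = - 369 \cdot 2 \left(-8\right) = \left(-369\right) \left(-16\right) = 5904$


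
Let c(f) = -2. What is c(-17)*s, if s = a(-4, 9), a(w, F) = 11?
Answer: -22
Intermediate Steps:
s = 11
c(-17)*s = -2*11 = -22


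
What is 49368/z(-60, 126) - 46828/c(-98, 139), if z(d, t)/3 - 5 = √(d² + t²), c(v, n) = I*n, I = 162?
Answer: -1381816234/218998809 + 98736*√541/19451 ≈ 111.76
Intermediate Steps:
c(v, n) = 162*n
z(d, t) = 15 + 3*√(d² + t²)
49368/z(-60, 126) - 46828/c(-98, 139) = 49368/(15 + 3*√((-60)² + 126²)) - 46828/(162*139) = 49368/(15 + 3*√(3600 + 15876)) - 46828/22518 = 49368/(15 + 3*√19476) - 46828*1/22518 = 49368/(15 + 3*(6*√541)) - 23414/11259 = 49368/(15 + 18*√541) - 23414/11259 = -23414/11259 + 49368/(15 + 18*√541)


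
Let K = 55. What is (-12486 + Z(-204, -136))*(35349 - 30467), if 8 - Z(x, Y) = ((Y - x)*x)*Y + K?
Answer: -9271528250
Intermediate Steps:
Z(x, Y) = -47 - Y*x*(Y - x) (Z(x, Y) = 8 - (((Y - x)*x)*Y + 55) = 8 - ((x*(Y - x))*Y + 55) = 8 - (Y*x*(Y - x) + 55) = 8 - (55 + Y*x*(Y - x)) = 8 + (-55 - Y*x*(Y - x)) = -47 - Y*x*(Y - x))
(-12486 + Z(-204, -136))*(35349 - 30467) = (-12486 + (-47 - 136*(-204)² - 1*(-204)*(-136)²))*(35349 - 30467) = (-12486 + (-47 - 136*41616 - 1*(-204)*18496))*4882 = (-12486 + (-47 - 5659776 + 3773184))*4882 = (-12486 - 1886639)*4882 = -1899125*4882 = -9271528250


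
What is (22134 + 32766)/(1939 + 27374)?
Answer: 6100/3257 ≈ 1.8729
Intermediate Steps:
(22134 + 32766)/(1939 + 27374) = 54900/29313 = 54900*(1/29313) = 6100/3257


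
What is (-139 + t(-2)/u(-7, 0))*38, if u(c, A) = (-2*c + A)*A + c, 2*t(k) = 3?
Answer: -37031/7 ≈ -5290.1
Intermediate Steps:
t(k) = 3/2 (t(k) = (½)*3 = 3/2)
u(c, A) = c + A*(A - 2*c) (u(c, A) = (A - 2*c)*A + c = A*(A - 2*c) + c = c + A*(A - 2*c))
(-139 + t(-2)/u(-7, 0))*38 = (-139 + 3/(2*(-7 + 0² - 2*0*(-7))))*38 = (-139 + 3/(2*(-7 + 0 + 0)))*38 = (-139 + (3/2)/(-7))*38 = (-139 + (3/2)*(-⅐))*38 = (-139 - 3/14)*38 = -1949/14*38 = -37031/7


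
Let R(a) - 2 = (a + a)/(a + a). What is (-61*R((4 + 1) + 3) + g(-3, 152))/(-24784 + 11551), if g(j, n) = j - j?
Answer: 61/4411 ≈ 0.013829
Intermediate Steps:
R(a) = 3 (R(a) = 2 + (a + a)/(a + a) = 2 + (2*a)/((2*a)) = 2 + (2*a)*(1/(2*a)) = 2 + 1 = 3)
g(j, n) = 0
(-61*R((4 + 1) + 3) + g(-3, 152))/(-24784 + 11551) = (-61*3 + 0)/(-24784 + 11551) = (-183 + 0)/(-13233) = -183*(-1/13233) = 61/4411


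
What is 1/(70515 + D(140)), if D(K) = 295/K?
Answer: 28/1974479 ≈ 1.4181e-5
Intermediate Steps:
1/(70515 + D(140)) = 1/(70515 + 295/140) = 1/(70515 + 295*(1/140)) = 1/(70515 + 59/28) = 1/(1974479/28) = 28/1974479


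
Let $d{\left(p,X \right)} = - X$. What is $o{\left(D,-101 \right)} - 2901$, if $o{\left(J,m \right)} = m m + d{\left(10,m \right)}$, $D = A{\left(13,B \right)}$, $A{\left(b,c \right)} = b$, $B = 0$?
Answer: $7401$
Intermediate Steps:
$D = 13$
$o{\left(J,m \right)} = m^{2} - m$ ($o{\left(J,m \right)} = m m - m = m^{2} - m$)
$o{\left(D,-101 \right)} - 2901 = - 101 \left(-1 - 101\right) - 2901 = \left(-101\right) \left(-102\right) - 2901 = 10302 - 2901 = 7401$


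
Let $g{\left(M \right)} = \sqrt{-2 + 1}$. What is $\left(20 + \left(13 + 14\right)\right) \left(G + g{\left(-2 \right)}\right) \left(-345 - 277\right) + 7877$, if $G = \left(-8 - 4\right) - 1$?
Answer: $387919 - 29234 i \approx 3.8792 \cdot 10^{5} - 29234.0 i$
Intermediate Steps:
$g{\left(M \right)} = i$ ($g{\left(M \right)} = \sqrt{-1} = i$)
$G = -13$ ($G = -12 - 1 = -13$)
$\left(20 + \left(13 + 14\right)\right) \left(G + g{\left(-2 \right)}\right) \left(-345 - 277\right) + 7877 = \left(20 + \left(13 + 14\right)\right) \left(-13 + i\right) \left(-345 - 277\right) + 7877 = \left(20 + 27\right) \left(-13 + i\right) \left(-345 - 277\right) + 7877 = 47 \left(-13 + i\right) \left(-622\right) + 7877 = \left(-611 + 47 i\right) \left(-622\right) + 7877 = \left(380042 - 29234 i\right) + 7877 = 387919 - 29234 i$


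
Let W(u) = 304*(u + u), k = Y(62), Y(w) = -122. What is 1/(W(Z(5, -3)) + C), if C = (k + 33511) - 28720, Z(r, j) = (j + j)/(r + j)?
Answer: 1/2845 ≈ 0.00035149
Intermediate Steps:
k = -122
Z(r, j) = 2*j/(j + r) (Z(r, j) = (2*j)/(j + r) = 2*j/(j + r))
W(u) = 608*u (W(u) = 304*(2*u) = 608*u)
C = 4669 (C = (-122 + 33511) - 28720 = 33389 - 28720 = 4669)
1/(W(Z(5, -3)) + C) = 1/(608*(2*(-3)/(-3 + 5)) + 4669) = 1/(608*(2*(-3)/2) + 4669) = 1/(608*(2*(-3)*(½)) + 4669) = 1/(608*(-3) + 4669) = 1/(-1824 + 4669) = 1/2845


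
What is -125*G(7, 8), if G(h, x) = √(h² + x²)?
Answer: -125*√113 ≈ -1328.8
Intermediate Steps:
-125*G(7, 8) = -125*√(7² + 8²) = -125*√(49 + 64) = -125*√113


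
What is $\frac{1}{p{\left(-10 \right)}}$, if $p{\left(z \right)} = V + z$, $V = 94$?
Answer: $\frac{1}{84} \approx 0.011905$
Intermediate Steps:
$p{\left(z \right)} = 94 + z$
$\frac{1}{p{\left(-10 \right)}} = \frac{1}{94 - 10} = \frac{1}{84}$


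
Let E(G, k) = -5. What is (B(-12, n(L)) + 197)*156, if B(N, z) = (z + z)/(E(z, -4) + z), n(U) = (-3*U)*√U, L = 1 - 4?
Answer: 2077998/67 - 3510*I*√3/67 ≈ 31015.0 - 90.739*I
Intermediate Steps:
L = -3
n(U) = -3*U^(3/2)
B(N, z) = 2*z/(-5 + z) (B(N, z) = (z + z)/(-5 + z) = (2*z)/(-5 + z) = 2*z/(-5 + z))
(B(-12, n(L)) + 197)*156 = (2*(-(-9)*I*√3)/(-5 - (-9)*I*√3) + 197)*156 = (2*(9*I*√3)/(-5 + 9*I*√3) + 197)*156 = (18*I*√3/(-5 + 9*I*√3) + 197)*156 = (197 + 18*I*√3/(-5 + 9*I*√3))*156 = 30732 + 2808*I*√3/(-5 + 9*I*√3)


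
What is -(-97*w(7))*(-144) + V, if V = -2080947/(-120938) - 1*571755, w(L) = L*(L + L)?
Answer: -234692499675/120938 ≈ -1.9406e+6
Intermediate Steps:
w(L) = 2*L² (w(L) = L*(2*L) = 2*L²)
V = -69144825243/120938 (V = -2080947*(-1/120938) - 571755 = 2080947/120938 - 571755 = -69144825243/120938 ≈ -5.7174e+5)
-(-97*w(7))*(-144) + V = -(-194*7²)*(-144) - 69144825243/120938 = -(-194*49)*(-144) - 69144825243/120938 = -(-97*98)*(-144) - 69144825243/120938 = -(-9506)*(-144) - 69144825243/120938 = -1*1368864 - 69144825243/120938 = -1368864 - 69144825243/120938 = -234692499675/120938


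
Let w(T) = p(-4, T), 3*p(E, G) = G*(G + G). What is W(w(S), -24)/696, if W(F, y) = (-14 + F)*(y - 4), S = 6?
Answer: -35/87 ≈ -0.40230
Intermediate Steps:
p(E, G) = 2*G²/3 (p(E, G) = (G*(G + G))/3 = (G*(2*G))/3 = (2*G²)/3 = 2*G²/3)
w(T) = 2*T²/3
W(F, y) = (-14 + F)*(-4 + y)
W(w(S), -24)/696 = (56 - 14*(-24) - 8*6²/3 + ((⅔)*6²)*(-24))/696 = (56 + 336 - 8*36/3 + ((⅔)*36)*(-24))*(1/696) = (56 + 336 - 4*24 + 24*(-24))*(1/696) = (56 + 336 - 96 - 576)*(1/696) = -280*1/696 = -35/87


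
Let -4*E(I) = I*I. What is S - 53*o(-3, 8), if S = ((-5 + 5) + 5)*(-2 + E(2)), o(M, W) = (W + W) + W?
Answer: -1287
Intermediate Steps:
E(I) = -I²/4 (E(I) = -I*I/4 = -I²/4)
o(M, W) = 3*W (o(M, W) = 2*W + W = 3*W)
S = -15 (S = ((-5 + 5) + 5)*(-2 - ¼*2²) = (0 + 5)*(-2 - ¼*4) = 5*(-2 - 1) = 5*(-3) = -15)
S - 53*o(-3, 8) = -15 - 159*8 = -15 - 53*24 = -15 - 1272 = -1287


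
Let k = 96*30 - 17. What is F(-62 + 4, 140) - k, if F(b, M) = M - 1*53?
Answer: -2776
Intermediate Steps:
F(b, M) = -53 + M (F(b, M) = M - 53 = -53 + M)
k = 2863 (k = 2880 - 17 = 2863)
F(-62 + 4, 140) - k = (-53 + 140) - 1*2863 = 87 - 2863 = -2776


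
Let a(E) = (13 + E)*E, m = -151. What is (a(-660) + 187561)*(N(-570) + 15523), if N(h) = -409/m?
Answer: 1440812633942/151 ≈ 9.5418e+9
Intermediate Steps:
a(E) = E*(13 + E)
N(h) = 409/151 (N(h) = -409/(-151) = -409*(-1/151) = 409/151)
(a(-660) + 187561)*(N(-570) + 15523) = (-660*(13 - 660) + 187561)*(409/151 + 15523) = (-660*(-647) + 187561)*(2344382/151) = (427020 + 187561)*(2344382/151) = 614581*(2344382/151) = 1440812633942/151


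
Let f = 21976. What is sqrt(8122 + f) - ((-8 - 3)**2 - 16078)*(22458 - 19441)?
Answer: 48142269 + sqrt(30098) ≈ 4.8142e+7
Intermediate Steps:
sqrt(8122 + f) - ((-8 - 3)**2 - 16078)*(22458 - 19441) = sqrt(8122 + 21976) - ((-8 - 3)**2 - 16078)*(22458 - 19441) = sqrt(30098) - ((-11)**2 - 16078)*3017 = sqrt(30098) - (121 - 16078)*3017 = sqrt(30098) - (-15957)*3017 = sqrt(30098) - 1*(-48142269) = sqrt(30098) + 48142269 = 48142269 + sqrt(30098)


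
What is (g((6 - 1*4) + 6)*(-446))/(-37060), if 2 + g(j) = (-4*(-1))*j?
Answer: 669/1853 ≈ 0.36104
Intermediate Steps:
g(j) = -2 + 4*j (g(j) = -2 + (-4*(-1))*j = -2 + 4*j)
(g((6 - 1*4) + 6)*(-446))/(-37060) = ((-2 + 4*((6 - 1*4) + 6))*(-446))/(-37060) = ((-2 + 4*((6 - 4) + 6))*(-446))*(-1/37060) = ((-2 + 4*(2 + 6))*(-446))*(-1/37060) = ((-2 + 4*8)*(-446))*(-1/37060) = ((-2 + 32)*(-446))*(-1/37060) = (30*(-446))*(-1/37060) = -13380*(-1/37060) = 669/1853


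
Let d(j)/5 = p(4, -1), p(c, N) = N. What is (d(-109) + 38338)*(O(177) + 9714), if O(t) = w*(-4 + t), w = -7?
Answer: 325945499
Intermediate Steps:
d(j) = -5 (d(j) = 5*(-1) = -5)
O(t) = 28 - 7*t (O(t) = -7*(-4 + t) = 28 - 7*t)
(d(-109) + 38338)*(O(177) + 9714) = (-5 + 38338)*((28 - 7*177) + 9714) = 38333*((28 - 1239) + 9714) = 38333*(-1211 + 9714) = 38333*8503 = 325945499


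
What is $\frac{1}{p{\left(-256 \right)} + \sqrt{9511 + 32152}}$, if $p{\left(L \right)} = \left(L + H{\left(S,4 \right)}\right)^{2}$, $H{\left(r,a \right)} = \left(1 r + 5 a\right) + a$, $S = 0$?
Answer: $\frac{53824}{2896981313} - \frac{\sqrt{41663}}{2896981313} \approx 1.8509 \cdot 10^{-5}$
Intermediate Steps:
$H{\left(r,a \right)} = r + 6 a$ ($H{\left(r,a \right)} = \left(r + 5 a\right) + a = r + 6 a$)
$p{\left(L \right)} = \left(24 + L\right)^{2}$ ($p{\left(L \right)} = \left(L + \left(0 + 6 \cdot 4\right)\right)^{2} = \left(L + \left(0 + 24\right)\right)^{2} = \left(L + 24\right)^{2} = \left(24 + L\right)^{2}$)
$\frac{1}{p{\left(-256 \right)} + \sqrt{9511 + 32152}} = \frac{1}{\left(24 - 256\right)^{2} + \sqrt{9511 + 32152}} = \frac{1}{\left(-232\right)^{2} + \sqrt{41663}} = \frac{1}{53824 + \sqrt{41663}}$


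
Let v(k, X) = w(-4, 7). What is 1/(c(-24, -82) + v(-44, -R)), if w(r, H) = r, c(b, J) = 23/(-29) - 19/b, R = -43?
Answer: -696/2785 ≈ -0.24991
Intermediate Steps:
c(b, J) = -23/29 - 19/b (c(b, J) = 23*(-1/29) - 19/b = -23/29 - 19/b)
v(k, X) = -4
1/(c(-24, -82) + v(-44, -R)) = 1/((-23/29 - 19/(-24)) - 4) = 1/((-23/29 - 19*(-1/24)) - 4) = 1/((-23/29 + 19/24) - 4) = 1/(-1/696 - 4) = 1/(-2785/696) = -696/2785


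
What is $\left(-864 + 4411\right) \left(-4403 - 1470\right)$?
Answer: $-20831531$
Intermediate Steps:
$\left(-864 + 4411\right) \left(-4403 - 1470\right) = 3547 \left(-5873\right) = -20831531$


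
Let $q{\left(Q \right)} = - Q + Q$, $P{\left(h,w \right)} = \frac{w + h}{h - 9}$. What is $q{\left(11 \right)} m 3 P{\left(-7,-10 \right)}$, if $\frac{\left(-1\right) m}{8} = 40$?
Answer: $0$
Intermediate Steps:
$m = -320$ ($m = \left(-8\right) 40 = -320$)
$P{\left(h,w \right)} = \frac{h + w}{-9 + h}$
$q{\left(Q \right)} = 0$
$q{\left(11 \right)} m 3 P{\left(-7,-10 \right)} = 0 \left(\left(-320\right) 3\right) \frac{-7 - 10}{-9 - 7} = 0 \left(-960\right) \frac{1}{-16} \left(-17\right) = 0 \left(\left(- \frac{1}{16}\right) \left(-17\right)\right) = 0 \cdot \frac{17}{16} = 0$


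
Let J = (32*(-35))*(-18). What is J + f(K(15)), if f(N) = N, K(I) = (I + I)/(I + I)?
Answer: 20161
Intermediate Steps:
K(I) = 1 (K(I) = (2*I)/((2*I)) = (2*I)*(1/(2*I)) = 1)
J = 20160 (J = -1120*(-18) = 20160)
J + f(K(15)) = 20160 + 1 = 20161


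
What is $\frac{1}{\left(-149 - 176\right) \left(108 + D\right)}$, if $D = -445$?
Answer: $\frac{1}{109525} \approx 9.1303 \cdot 10^{-6}$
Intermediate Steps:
$\frac{1}{\left(-149 - 176\right) \left(108 + D\right)} = \frac{1}{\left(-149 - 176\right) \left(108 - 445\right)} = \frac{1}{\left(-149 - 176\right) \left(-337\right)} = \frac{1}{\left(-325\right) \left(-337\right)} = \frac{1}{109525}$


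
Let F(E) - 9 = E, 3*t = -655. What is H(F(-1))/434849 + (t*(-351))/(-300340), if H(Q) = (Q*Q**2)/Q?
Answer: -6661086271/26120509732 ≈ -0.25501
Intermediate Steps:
t = -655/3 (t = (1/3)*(-655) = -655/3 ≈ -218.33)
F(E) = 9 + E
H(Q) = Q**2 (H(Q) = Q**3/Q = Q**2)
H(F(-1))/434849 + (t*(-351))/(-300340) = (9 - 1)**2/434849 - 655/3*(-351)/(-300340) = 8**2*(1/434849) + 76635*(-1/300340) = 64*(1/434849) - 15327/60068 = 64/434849 - 15327/60068 = -6661086271/26120509732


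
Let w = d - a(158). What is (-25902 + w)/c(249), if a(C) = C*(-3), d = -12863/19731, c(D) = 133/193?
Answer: -96834417083/2624223 ≈ -36900.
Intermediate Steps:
c(D) = 133/193 (c(D) = 133*(1/193) = 133/193)
d = -12863/19731 (d = -12863*1/19731 = -12863/19731 ≈ -0.65192)
a(C) = -3*C
w = 9339631/19731 (w = -12863/19731 - (-3)*158 = -12863/19731 - 1*(-474) = -12863/19731 + 474 = 9339631/19731 ≈ 473.35)
(-25902 + w)/c(249) = (-25902 + 9339631/19731)/(133/193) = -501732731/19731*193/133 = -96834417083/2624223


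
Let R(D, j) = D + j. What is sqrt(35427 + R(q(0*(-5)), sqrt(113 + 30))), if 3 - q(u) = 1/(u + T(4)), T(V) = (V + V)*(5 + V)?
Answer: sqrt(5101918 + 144*sqrt(143))/12 ≈ 188.26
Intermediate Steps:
T(V) = 2*V*(5 + V) (T(V) = (2*V)*(5 + V) = 2*V*(5 + V))
q(u) = 3 - 1/(72 + u) (q(u) = 3 - 1/(u + 2*4*(5 + 4)) = 3 - 1/(u + 2*4*9) = 3 - 1/(u + 72) = 3 - 1/(72 + u))
sqrt(35427 + R(q(0*(-5)), sqrt(113 + 30))) = sqrt(35427 + ((215 + 3*(0*(-5)))/(72 + 0*(-5)) + sqrt(113 + 30))) = sqrt(35427 + ((215 + 3*0)/(72 + 0) + sqrt(143))) = sqrt(35427 + ((215 + 0)/72 + sqrt(143))) = sqrt(35427 + ((1/72)*215 + sqrt(143))) = sqrt(35427 + (215/72 + sqrt(143))) = sqrt(2550959/72 + sqrt(143))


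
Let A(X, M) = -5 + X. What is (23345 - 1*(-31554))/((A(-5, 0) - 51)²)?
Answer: 54899/3721 ≈ 14.754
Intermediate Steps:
(23345 - 1*(-31554))/((A(-5, 0) - 51)²) = (23345 - 1*(-31554))/(((-5 - 5) - 51)²) = (23345 + 31554)/((-10 - 51)²) = 54899/((-61)²) = 54899/3721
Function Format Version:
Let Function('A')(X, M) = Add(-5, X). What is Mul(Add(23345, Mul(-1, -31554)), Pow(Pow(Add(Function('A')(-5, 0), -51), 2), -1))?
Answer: Rational(54899, 3721) ≈ 14.754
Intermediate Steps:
Mul(Add(23345, Mul(-1, -31554)), Pow(Pow(Add(Function('A')(-5, 0), -51), 2), -1)) = Mul(Add(23345, Mul(-1, -31554)), Pow(Pow(Add(Add(-5, -5), -51), 2), -1)) = Mul(Add(23345, 31554), Pow(Pow(Add(-10, -51), 2), -1)) = Mul(54899, Pow(Pow(-61, 2), -1)) = Mul(54899, Pow(3721, -1)) = Mul(54899, Rational(1, 3721)) = Rational(54899, 3721)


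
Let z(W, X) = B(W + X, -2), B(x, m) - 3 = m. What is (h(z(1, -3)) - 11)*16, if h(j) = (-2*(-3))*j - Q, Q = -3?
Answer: -32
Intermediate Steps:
B(x, m) = 3 + m
z(W, X) = 1 (z(W, X) = 3 - 2 = 1)
h(j) = 3 + 6*j (h(j) = (-2*(-3))*j - 1*(-3) = 6*j + 3 = 3 + 6*j)
(h(z(1, -3)) - 11)*16 = ((3 + 6*1) - 11)*16 = ((3 + 6) - 11)*16 = (9 - 11)*16 = -2*16 = -32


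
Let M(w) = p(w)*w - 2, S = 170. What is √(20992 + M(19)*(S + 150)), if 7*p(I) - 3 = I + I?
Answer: 8*√42847/7 ≈ 236.57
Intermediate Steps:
p(I) = 3/7 + 2*I/7 (p(I) = 3/7 + (I + I)/7 = 3/7 + (2*I)/7 = 3/7 + 2*I/7)
M(w) = -2 + w*(3/7 + 2*w/7) (M(w) = (3/7 + 2*w/7)*w - 2 = w*(3/7 + 2*w/7) - 2 = -2 + w*(3/7 + 2*w/7))
√(20992 + M(19)*(S + 150)) = √(20992 + (-2 + (⅐)*19*(3 + 2*19))*(170 + 150)) = √(20992 + (-2 + (⅐)*19*(3 + 38))*320) = √(20992 + (-2 + (⅐)*19*41)*320) = √(20992 + (-2 + 779/7)*320) = √(20992 + (765/7)*320) = √(20992 + 244800/7) = √(391744/7) = 8*√42847/7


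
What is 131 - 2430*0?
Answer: 131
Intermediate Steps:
131 - 2430*0 = 131 - 135*0 = 131 + 0 = 131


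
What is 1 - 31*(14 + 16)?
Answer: -929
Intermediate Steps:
1 - 31*(14 + 16) = 1 - 31*30 = 1 - 930 = -929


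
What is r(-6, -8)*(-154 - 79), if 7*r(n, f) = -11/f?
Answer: -2563/56 ≈ -45.768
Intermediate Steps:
r(n, f) = -11/(7*f) (r(n, f) = (-11/f)/7 = -11/(7*f))
r(-6, -8)*(-154 - 79) = (-11/7/(-8))*(-154 - 79) = -11/7*(-⅛)*(-233) = (11/56)*(-233) = -2563/56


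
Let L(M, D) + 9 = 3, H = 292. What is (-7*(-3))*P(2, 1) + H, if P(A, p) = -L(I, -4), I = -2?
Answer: 418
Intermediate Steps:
L(M, D) = -6 (L(M, D) = -9 + 3 = -6)
P(A, p) = 6 (P(A, p) = -1*(-6) = 6)
(-7*(-3))*P(2, 1) + H = -7*(-3)*6 + 292 = 21*6 + 292 = 126 + 292 = 418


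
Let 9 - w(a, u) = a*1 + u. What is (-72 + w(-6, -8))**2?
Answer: 2401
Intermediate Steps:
w(a, u) = 9 - a - u (w(a, u) = 9 - (a*1 + u) = 9 - (a + u) = 9 + (-a - u) = 9 - a - u)
(-72 + w(-6, -8))**2 = (-72 + (9 - 1*(-6) - 1*(-8)))**2 = (-72 + (9 + 6 + 8))**2 = (-72 + 23)**2 = (-49)**2 = 2401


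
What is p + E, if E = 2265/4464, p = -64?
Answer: -94477/1488 ≈ -63.493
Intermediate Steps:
E = 755/1488 (E = 2265*(1/4464) = 755/1488 ≈ 0.50739)
p + E = -64 + 755/1488 = -94477/1488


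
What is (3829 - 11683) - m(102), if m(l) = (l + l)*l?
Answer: -28662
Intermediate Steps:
m(l) = 2*l² (m(l) = (2*l)*l = 2*l²)
(3829 - 11683) - m(102) = (3829 - 11683) - 2*102² = -7854 - 2*10404 = -7854 - 1*20808 = -7854 - 20808 = -28662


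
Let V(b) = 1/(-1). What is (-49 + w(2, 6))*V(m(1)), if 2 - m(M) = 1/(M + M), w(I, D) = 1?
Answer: 48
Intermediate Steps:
m(M) = 2 - 1/(2*M) (m(M) = 2 - 1/(M + M) = 2 - 1/(2*M))
V(b) = -1
(-49 + w(2, 6))*V(m(1)) = (-49 + 1)*(-1) = -48*(-1) = 48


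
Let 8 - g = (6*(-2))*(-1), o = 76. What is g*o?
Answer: -304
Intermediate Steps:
g = -4 (g = 8 - 6*(-2)*(-1) = 8 - (-12)*(-1) = 8 - 1*12 = 8 - 12 = -4)
g*o = -4*76 = -304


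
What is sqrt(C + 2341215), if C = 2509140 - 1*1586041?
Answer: sqrt(3264314) ≈ 1806.7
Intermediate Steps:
C = 923099 (C = 2509140 - 1586041 = 923099)
sqrt(C + 2341215) = sqrt(923099 + 2341215) = sqrt(3264314)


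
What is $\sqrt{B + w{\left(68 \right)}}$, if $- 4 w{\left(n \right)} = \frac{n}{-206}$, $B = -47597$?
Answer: $\frac{i \sqrt{2019822790}}{206} \approx 218.17 i$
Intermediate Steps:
$w{\left(n \right)} = \frac{n}{824}$ ($w{\left(n \right)} = - \frac{n \frac{1}{-206}}{4} = - \frac{n \left(- \frac{1}{206}\right)}{4} = - \frac{\left(- \frac{1}{206}\right) n}{4} = \frac{n}{824}$)
$\sqrt{B + w{\left(68 \right)}} = \sqrt{-47597 + \frac{1}{824} \cdot 68} = \sqrt{-47597 + \frac{17}{206}} = \sqrt{- \frac{9804965}{206}} = \frac{i \sqrt{2019822790}}{206}$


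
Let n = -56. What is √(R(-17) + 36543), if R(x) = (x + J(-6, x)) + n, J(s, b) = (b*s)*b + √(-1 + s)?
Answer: √(34736 + I*√7) ≈ 186.38 + 0.0071*I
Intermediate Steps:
J(s, b) = √(-1 + s) + s*b² (J(s, b) = s*b² + √(-1 + s) = √(-1 + s) + s*b²)
R(x) = -56 + x - 6*x² + I*√7 (R(x) = (x + (√(-1 - 6) - 6*x²)) - 56 = (x + (√(-7) - 6*x²)) - 56 = (x + (I*√7 - 6*x²)) - 56 = (x + (-6*x² + I*√7)) - 56 = (x - 6*x² + I*√7) - 56 = -56 + x - 6*x² + I*√7)
√(R(-17) + 36543) = √((-56 - 17 - 6*(-17)² + I*√7) + 36543) = √((-56 - 17 - 6*289 + I*√7) + 36543) = √((-56 - 17 - 1734 + I*√7) + 36543) = √((-1807 + I*√7) + 36543) = √(34736 + I*√7)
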